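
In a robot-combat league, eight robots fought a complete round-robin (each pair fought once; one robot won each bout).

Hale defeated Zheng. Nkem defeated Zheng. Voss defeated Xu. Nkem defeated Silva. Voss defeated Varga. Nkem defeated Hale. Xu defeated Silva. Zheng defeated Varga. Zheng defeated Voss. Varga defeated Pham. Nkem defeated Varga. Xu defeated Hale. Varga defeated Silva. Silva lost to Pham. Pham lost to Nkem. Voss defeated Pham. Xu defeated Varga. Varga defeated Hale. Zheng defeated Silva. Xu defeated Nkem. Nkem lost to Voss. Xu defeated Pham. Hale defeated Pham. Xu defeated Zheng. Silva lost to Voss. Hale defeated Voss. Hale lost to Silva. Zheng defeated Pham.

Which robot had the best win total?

Win totals: Hale 3, Zheng 4, Voss 5, Silva 1, Xu 6, Nkem 5, Varga 3, Pham 1.
Xu leads with 6 wins (next highest: 5).

Xu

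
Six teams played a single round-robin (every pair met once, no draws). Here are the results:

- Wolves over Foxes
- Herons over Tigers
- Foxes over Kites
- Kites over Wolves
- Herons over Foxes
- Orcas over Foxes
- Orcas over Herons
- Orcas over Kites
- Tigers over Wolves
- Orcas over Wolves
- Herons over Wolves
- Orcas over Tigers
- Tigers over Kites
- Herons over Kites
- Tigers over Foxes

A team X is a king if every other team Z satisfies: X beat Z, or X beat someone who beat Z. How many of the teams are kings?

1

Foxes cannot reach Orcas, Tigers, Herons in two steps.
Orcas reaches everyone (king).
Tigers cannot reach Orcas, Herons in two steps.
Wolves cannot reach Orcas, Tigers, Herons in two steps.
Herons cannot reach Orcas in two steps.
Kites cannot reach Orcas, Tigers, Herons in two steps.
Kings: Orcas — 1.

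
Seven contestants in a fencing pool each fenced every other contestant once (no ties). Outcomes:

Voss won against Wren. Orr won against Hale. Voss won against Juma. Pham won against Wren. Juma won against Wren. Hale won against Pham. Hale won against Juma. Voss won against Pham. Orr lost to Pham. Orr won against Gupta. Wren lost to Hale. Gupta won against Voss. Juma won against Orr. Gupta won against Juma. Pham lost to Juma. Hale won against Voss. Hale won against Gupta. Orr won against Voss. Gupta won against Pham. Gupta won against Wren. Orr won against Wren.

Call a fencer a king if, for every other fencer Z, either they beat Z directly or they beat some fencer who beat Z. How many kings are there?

Voss cannot reach Hale, Gupta in two steps.
Orr reaches everyone (king).
Hale reaches everyone (king).
Juma reaches everyone (king).
Wren cannot reach Voss, Orr, Hale, Juma, Gupta, Pham in two steps.
Gupta cannot reach Hale in two steps.
Pham cannot reach Juma in two steps.
Kings: Orr, Hale, Juma — 3.

3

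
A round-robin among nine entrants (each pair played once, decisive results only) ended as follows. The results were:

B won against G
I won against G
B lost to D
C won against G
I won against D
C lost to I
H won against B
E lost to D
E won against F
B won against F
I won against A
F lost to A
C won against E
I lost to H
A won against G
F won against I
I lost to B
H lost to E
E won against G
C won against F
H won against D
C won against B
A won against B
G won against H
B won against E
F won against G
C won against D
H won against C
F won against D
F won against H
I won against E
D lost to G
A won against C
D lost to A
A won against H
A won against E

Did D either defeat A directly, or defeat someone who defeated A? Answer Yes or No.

No

D did not beat A directly.
D beat B, E, but each of them lost to A. No two-step path.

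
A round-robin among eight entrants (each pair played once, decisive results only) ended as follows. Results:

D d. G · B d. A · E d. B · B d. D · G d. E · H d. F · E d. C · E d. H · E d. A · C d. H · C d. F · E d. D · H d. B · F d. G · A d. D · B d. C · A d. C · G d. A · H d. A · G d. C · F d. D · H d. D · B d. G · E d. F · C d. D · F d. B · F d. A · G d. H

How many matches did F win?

F's results: beat A, B, D, G; lost to C, E, H.
That is 4 wins.

4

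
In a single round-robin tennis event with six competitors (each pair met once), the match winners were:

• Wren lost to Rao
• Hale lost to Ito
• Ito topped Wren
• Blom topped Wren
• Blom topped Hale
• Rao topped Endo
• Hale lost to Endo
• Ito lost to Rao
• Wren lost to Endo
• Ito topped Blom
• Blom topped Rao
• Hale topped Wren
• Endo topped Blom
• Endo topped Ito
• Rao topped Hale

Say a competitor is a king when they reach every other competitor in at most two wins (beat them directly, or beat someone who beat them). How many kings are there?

3

Rao reaches everyone (king).
Wren cannot reach Rao, Endo, Ito, Blom, Hale in two steps.
Endo reaches everyone (king).
Ito cannot reach Endo in two steps.
Blom reaches everyone (king).
Hale cannot reach Rao, Endo, Ito, Blom in two steps.
Kings: Rao, Endo, Blom — 3.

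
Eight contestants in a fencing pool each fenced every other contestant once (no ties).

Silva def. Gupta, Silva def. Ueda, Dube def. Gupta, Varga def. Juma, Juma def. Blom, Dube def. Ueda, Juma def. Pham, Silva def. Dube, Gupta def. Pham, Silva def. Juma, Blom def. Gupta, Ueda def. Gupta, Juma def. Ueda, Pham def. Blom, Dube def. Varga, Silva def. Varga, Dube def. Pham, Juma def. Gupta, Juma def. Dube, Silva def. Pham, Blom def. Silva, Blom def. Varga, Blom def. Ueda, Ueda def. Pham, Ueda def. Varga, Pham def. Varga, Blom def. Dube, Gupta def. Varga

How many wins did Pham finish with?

Pham's results: beat Varga, Blom; lost to Gupta, Silva, Juma, Ueda, Dube.
That is 2 wins.

2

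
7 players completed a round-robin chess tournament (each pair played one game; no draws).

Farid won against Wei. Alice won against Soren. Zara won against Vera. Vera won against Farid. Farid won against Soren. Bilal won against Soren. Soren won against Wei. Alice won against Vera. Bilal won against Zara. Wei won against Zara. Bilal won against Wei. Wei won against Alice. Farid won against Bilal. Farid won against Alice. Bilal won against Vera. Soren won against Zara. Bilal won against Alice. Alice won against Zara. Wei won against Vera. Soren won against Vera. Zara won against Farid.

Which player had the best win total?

Bilal

Win totals: Zara 2, Vera 1, Alice 3, Farid 4, Bilal 5, Soren 3, Wei 3.
Bilal leads with 5 wins (next highest: 4).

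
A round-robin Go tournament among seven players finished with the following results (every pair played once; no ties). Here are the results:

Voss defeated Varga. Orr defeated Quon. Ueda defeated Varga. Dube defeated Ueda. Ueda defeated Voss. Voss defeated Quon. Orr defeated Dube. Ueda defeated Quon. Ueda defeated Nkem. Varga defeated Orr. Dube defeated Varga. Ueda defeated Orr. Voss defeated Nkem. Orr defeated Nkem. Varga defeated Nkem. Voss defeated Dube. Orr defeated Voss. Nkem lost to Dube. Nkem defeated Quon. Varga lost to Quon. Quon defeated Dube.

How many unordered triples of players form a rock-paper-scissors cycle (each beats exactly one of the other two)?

8

Win totals: Voss 4, Varga 2, Nkem 1, Ueda 5, Dube 3, Quon 2, Orr 4.
A player with w wins dominates both others in C(w,2) triples; summing gives 6 + 1 + 0 + 10 + 3 + 1 + 6 = 27 transitive triples.
Total triples C(7,3) = 35, so cyclic triples = 35 − 27 = 8.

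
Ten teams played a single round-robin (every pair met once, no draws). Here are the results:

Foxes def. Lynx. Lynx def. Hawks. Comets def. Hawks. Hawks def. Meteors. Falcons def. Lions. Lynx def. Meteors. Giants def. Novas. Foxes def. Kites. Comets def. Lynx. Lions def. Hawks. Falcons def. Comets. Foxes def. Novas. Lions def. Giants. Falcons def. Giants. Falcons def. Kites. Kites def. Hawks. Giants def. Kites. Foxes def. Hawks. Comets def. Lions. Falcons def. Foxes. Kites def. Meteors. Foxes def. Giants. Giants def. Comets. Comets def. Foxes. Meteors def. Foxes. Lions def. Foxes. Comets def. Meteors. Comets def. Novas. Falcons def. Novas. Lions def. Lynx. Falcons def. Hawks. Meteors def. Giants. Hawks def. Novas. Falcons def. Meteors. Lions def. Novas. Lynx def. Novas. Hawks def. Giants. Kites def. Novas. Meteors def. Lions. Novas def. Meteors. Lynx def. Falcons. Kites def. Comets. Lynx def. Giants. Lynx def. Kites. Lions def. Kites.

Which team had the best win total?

Win totals: Falcons 8, Lions 6, Comets 6, Hawks 3, Lynx 6, Foxes 5, Meteors 3, Kites 4, Novas 1, Giants 3.
Falcons leads with 8 wins (next highest: 6).

Falcons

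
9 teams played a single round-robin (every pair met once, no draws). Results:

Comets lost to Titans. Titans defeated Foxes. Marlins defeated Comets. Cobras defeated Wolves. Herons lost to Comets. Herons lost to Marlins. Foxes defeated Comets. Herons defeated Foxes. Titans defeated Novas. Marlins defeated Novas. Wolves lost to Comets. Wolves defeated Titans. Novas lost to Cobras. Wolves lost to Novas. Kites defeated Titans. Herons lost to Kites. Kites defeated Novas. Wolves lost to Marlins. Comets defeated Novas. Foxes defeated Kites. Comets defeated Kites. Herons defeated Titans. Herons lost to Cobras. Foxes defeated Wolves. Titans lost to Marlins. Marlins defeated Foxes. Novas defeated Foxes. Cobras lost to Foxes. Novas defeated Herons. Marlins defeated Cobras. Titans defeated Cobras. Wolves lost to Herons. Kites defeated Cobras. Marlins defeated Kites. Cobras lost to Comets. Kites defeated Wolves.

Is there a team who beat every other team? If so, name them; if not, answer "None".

Marlins

Marlins has 8 wins out of 8 opponents — a perfect record.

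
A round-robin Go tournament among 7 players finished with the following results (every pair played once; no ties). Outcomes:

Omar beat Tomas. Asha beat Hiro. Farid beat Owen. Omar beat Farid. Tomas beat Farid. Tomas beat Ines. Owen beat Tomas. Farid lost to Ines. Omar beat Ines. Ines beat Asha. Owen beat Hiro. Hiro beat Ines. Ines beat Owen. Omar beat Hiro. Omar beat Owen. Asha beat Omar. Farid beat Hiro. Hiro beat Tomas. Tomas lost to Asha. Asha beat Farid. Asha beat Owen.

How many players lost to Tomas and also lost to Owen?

0

Tomas beat: Ines, Farid.
Owen beat: Hiro, Tomas.
No one was beaten by both.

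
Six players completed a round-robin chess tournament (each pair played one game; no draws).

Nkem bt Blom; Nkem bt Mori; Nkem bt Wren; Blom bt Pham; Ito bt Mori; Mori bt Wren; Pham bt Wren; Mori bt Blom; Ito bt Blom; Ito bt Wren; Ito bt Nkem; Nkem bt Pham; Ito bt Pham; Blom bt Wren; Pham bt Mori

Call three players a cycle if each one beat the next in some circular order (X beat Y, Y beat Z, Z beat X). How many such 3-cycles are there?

1

Win totals: Ito 5, Wren 0, Blom 2, Nkem 4, Mori 2, Pham 2.
A player with w wins dominates both others in C(w,2) triples; summing gives 10 + 0 + 1 + 6 + 1 + 1 = 19 transitive triples.
Total triples C(6,3) = 20, so cyclic triples = 20 − 19 = 1.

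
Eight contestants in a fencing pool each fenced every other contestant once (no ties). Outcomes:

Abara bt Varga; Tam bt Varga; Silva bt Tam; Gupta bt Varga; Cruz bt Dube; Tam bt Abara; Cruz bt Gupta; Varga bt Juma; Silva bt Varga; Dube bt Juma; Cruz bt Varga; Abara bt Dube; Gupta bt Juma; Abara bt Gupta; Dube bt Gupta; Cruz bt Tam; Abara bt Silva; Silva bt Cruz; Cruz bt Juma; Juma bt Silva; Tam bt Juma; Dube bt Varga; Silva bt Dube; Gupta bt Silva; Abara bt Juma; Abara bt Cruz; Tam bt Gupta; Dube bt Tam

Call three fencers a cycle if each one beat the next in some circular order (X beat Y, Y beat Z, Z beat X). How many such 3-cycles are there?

Win totals: Juma 1, Dube 4, Silva 4, Tam 4, Varga 1, Abara 6, Gupta 3, Cruz 5.
A fencer with w wins dominates both others in C(w,2) triples; summing gives 0 + 6 + 6 + 6 + 0 + 15 + 3 + 10 = 46 transitive triples.
Total triples C(8,3) = 56, so cyclic triples = 56 − 46 = 10.

10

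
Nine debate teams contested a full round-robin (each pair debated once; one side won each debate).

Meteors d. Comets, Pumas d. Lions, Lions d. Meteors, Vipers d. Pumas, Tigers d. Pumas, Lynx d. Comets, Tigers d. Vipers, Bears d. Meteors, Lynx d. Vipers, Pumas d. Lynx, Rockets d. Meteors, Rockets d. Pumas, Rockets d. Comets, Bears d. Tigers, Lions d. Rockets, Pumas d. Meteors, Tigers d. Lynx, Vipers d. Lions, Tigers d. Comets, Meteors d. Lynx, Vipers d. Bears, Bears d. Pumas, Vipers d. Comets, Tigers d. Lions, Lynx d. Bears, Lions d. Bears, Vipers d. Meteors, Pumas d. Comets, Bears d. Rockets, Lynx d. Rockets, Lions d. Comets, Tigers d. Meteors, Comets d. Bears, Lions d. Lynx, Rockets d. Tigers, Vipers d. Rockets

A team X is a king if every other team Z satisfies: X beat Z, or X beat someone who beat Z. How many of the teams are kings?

6

Vipers reaches everyone (king).
Meteors cannot reach Lions, Tigers, Pumas in two steps.
Comets cannot reach Vipers, Lions, Lynx in two steps.
Lions reaches everyone (king).
Tigers reaches everyone (king).
Lynx reaches everyone (king).
Bears reaches everyone (king).
Pumas cannot reach Tigers in two steps.
Rockets reaches everyone (king).
Kings: Vipers, Lions, Tigers, Lynx, Bears, Rockets — 6.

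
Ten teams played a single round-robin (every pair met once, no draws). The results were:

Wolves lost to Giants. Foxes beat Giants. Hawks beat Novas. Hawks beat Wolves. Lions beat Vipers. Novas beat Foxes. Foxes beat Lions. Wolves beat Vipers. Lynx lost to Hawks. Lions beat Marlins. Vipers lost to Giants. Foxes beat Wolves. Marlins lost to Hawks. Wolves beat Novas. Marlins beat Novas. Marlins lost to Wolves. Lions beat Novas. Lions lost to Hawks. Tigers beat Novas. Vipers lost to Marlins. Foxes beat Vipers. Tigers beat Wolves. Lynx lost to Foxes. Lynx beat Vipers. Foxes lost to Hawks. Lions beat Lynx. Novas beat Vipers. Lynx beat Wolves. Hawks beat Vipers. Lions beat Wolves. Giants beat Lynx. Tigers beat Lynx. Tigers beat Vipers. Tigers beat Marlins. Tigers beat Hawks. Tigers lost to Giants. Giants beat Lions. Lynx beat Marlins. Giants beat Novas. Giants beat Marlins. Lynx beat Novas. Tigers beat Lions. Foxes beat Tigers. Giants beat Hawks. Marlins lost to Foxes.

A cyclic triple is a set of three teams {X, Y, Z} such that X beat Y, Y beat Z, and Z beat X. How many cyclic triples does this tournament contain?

8

Win totals: Vipers 0, Foxes 7, Giants 8, Lions 5, Tigers 7, Novas 2, Hawks 7, Wolves 3, Lynx 4, Marlins 2.
A team with w wins dominates both others in C(w,2) triples; summing gives 0 + 21 + 28 + 10 + 21 + 1 + 21 + 3 + 6 + 1 = 112 transitive triples.
Total triples C(10,3) = 120, so cyclic triples = 120 − 112 = 8.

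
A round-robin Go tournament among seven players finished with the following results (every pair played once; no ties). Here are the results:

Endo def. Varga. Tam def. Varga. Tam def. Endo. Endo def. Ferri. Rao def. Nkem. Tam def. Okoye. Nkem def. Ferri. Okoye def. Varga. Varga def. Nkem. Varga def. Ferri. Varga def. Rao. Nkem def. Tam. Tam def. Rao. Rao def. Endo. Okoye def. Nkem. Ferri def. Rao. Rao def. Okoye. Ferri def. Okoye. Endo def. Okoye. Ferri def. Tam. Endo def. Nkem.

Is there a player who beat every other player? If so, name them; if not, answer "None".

Highest win total is Tam with 4 (out of 6 possible).
Tam lost to Ferri, Nkem, so no player went undefeated.

None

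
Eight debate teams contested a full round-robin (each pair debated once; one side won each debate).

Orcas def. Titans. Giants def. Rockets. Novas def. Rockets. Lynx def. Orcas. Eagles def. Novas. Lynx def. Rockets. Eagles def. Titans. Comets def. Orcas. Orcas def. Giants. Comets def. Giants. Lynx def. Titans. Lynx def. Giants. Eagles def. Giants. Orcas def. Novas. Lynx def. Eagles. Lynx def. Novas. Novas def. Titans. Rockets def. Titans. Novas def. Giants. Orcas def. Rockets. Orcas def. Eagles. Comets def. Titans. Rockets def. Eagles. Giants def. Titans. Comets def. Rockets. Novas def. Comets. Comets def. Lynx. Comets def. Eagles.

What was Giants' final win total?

Giants' results: beat Titans, Rockets; lost to Eagles, Comets, Novas, Orcas, Lynx.
That is 2 wins.

2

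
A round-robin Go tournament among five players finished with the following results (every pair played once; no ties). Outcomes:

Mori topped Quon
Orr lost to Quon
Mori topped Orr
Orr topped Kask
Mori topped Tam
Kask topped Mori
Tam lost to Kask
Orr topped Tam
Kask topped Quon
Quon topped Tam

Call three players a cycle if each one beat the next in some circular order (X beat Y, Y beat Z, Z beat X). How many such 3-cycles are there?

Win totals: Quon 2, Tam 0, Mori 3, Kask 3, Orr 2.
A player with w wins dominates both others in C(w,2) triples; summing gives 1 + 0 + 3 + 3 + 1 = 8 transitive triples.
Total triples C(5,3) = 10, so cyclic triples = 10 − 8 = 2.

2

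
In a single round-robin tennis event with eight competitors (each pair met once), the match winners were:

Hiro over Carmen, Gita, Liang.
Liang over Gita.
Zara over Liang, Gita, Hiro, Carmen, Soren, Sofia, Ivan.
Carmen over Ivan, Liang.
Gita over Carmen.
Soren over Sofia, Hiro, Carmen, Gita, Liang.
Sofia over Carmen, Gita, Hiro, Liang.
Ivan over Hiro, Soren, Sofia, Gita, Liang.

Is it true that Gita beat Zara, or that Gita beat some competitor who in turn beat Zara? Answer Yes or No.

Gita did not beat Zara directly.
Gita beat Carmen, but each of them lost to Zara. No two-step path.

No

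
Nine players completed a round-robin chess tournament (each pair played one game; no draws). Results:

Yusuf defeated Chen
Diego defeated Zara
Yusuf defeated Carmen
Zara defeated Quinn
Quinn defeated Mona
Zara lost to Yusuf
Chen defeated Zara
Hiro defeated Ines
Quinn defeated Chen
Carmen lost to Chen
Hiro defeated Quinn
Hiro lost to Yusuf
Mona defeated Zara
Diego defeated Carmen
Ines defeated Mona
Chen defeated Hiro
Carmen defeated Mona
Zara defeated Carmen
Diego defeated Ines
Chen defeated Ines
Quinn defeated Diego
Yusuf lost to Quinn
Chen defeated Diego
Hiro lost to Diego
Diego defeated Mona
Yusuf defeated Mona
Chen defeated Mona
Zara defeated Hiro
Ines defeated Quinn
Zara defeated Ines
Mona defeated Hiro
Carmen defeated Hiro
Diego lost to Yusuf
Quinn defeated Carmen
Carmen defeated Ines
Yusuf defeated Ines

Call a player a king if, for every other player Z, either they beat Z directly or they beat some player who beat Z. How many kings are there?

Ines reaches everyone (king).
Zara reaches everyone (king).
Yusuf reaches everyone (king).
Diego cannot reach Yusuf, Chen in two steps.
Quinn reaches everyone (king).
Mona cannot reach Yusuf, Diego, Chen in two steps.
Hiro cannot reach Zara in two steps.
Chen cannot reach Yusuf in two steps.
Carmen cannot reach Yusuf, Diego, Chen in two steps.
Kings: Ines, Zara, Yusuf, Quinn — 4.

4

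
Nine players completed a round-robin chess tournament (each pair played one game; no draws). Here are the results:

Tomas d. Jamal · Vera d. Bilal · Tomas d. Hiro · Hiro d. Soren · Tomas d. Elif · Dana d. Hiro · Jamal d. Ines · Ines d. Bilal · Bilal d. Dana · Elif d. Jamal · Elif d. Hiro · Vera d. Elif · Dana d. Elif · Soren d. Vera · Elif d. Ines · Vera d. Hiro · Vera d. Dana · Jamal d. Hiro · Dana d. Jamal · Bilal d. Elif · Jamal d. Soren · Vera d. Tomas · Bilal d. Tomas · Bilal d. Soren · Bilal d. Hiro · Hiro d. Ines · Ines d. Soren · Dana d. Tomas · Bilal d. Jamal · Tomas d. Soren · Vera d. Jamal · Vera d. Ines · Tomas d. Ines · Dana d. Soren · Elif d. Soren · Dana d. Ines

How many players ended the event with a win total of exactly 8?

Win totals: Vera 7, Jamal 3, Ines 2, Dana 6, Hiro 2, Tomas 5, Soren 1, Bilal 6, Elif 4.
No player has exactly 8 wins.

0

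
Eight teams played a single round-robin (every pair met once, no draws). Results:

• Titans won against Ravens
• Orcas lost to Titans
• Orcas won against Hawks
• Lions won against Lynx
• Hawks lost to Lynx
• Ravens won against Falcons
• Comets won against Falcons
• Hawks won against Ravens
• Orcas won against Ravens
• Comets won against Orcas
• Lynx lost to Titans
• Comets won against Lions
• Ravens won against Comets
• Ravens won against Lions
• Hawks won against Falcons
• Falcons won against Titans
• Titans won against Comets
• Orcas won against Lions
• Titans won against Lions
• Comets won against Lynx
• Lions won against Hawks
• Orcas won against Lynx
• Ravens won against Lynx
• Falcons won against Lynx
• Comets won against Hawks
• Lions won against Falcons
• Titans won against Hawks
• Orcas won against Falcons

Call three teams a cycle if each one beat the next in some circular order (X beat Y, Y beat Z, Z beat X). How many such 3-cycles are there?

Win totals: Comets 5, Lions 3, Titans 6, Lynx 1, Hawks 2, Falcons 2, Orcas 5, Ravens 4.
A team with w wins dominates both others in C(w,2) triples; summing gives 10 + 3 + 15 + 0 + 1 + 1 + 10 + 6 = 46 transitive triples.
Total triples C(8,3) = 56, so cyclic triples = 56 − 46 = 10.

10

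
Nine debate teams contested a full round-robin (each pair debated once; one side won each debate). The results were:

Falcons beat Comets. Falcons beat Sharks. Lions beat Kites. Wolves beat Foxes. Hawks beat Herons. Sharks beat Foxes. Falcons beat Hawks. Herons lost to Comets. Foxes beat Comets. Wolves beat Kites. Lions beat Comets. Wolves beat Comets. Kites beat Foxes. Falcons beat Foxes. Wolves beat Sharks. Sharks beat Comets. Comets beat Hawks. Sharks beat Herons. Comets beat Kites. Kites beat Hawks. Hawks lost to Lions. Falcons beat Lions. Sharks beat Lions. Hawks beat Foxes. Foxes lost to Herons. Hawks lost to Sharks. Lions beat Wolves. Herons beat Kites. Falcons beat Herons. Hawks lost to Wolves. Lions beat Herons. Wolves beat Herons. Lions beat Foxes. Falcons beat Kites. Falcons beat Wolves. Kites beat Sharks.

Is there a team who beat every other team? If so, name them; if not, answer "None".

Falcons has 8 wins out of 8 opponents — a perfect record.

Falcons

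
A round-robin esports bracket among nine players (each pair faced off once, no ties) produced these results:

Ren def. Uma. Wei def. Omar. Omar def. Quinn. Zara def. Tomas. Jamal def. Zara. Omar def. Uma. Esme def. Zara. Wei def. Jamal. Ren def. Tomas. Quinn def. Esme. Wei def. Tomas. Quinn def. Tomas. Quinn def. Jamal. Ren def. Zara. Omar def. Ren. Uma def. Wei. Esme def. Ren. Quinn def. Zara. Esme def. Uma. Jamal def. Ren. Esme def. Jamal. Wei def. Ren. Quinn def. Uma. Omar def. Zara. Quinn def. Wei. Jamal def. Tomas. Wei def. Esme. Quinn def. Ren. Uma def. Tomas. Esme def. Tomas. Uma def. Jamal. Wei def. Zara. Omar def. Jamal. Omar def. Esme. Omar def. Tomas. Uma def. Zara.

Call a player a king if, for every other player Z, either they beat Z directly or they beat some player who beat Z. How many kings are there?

3

Zara cannot reach Quinn, Esme, Jamal, Ren, Uma, Wei, Omar in two steps.
Quinn reaches everyone (king).
Esme cannot reach Quinn, Omar in two steps.
Jamal cannot reach Quinn, Esme, Wei, Omar in two steps.
Tomas cannot reach Zara, Quinn, Esme, Jamal, Ren, Uma, Wei, Omar in two steps.
Ren cannot reach Quinn, Esme, Omar in two steps.
Uma cannot reach Quinn in two steps.
Wei reaches everyone (king).
Omar reaches everyone (king).
Kings: Quinn, Wei, Omar — 3.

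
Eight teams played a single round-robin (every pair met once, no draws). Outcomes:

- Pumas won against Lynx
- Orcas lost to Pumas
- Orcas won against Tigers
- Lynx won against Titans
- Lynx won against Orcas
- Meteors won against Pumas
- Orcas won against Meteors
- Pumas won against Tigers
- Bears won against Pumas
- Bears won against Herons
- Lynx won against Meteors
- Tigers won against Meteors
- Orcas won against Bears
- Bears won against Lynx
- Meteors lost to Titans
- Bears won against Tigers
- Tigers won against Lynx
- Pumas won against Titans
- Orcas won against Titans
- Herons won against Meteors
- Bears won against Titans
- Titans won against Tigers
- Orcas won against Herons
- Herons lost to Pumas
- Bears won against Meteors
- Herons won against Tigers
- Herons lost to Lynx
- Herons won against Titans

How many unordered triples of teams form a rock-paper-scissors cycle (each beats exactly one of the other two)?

Win totals: Meteors 1, Bears 6, Titans 2, Tigers 2, Pumas 5, Orcas 5, Lynx 4, Herons 3.
A team with w wins dominates both others in C(w,2) triples; summing gives 0 + 15 + 1 + 1 + 10 + 10 + 6 + 3 = 46 transitive triples.
Total triples C(8,3) = 56, so cyclic triples = 56 − 46 = 10.

10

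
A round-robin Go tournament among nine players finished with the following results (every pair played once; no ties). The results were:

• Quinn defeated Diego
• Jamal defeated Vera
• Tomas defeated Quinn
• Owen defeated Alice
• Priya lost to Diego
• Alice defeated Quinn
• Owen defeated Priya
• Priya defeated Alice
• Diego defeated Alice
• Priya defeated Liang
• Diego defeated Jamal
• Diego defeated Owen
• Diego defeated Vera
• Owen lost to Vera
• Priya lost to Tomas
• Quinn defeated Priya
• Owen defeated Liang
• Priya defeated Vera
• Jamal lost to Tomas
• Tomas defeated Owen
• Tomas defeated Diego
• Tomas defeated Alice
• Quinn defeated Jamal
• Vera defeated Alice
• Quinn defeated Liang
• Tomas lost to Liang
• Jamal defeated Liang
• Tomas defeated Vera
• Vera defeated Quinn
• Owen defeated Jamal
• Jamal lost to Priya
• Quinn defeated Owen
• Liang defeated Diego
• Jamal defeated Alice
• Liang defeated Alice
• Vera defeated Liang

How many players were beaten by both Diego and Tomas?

5

Diego beat: Alice, Priya, Vera, Jamal, Owen.
Tomas beat: Alice, Priya, Quinn, Vera, Jamal, Diego, Owen.
Both beat: Alice, Priya, Vera, Jamal, Owen — 5.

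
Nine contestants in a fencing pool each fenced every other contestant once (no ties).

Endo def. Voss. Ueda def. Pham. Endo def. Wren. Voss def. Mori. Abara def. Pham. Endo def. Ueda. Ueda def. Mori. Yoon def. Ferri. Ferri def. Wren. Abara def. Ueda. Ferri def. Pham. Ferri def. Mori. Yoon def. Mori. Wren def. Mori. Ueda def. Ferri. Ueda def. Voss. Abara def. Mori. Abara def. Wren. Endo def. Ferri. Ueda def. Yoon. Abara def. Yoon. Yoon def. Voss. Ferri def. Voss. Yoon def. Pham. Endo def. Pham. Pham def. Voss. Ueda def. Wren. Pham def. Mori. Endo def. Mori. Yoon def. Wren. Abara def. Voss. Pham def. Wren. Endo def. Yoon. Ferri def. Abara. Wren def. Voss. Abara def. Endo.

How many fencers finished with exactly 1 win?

1

Win totals: Pham 3, Endo 7, Mori 0, Voss 1, Ueda 6, Ferri 5, Abara 7, Yoon 5, Wren 2.
Exactly 1: Voss — 1 fencer.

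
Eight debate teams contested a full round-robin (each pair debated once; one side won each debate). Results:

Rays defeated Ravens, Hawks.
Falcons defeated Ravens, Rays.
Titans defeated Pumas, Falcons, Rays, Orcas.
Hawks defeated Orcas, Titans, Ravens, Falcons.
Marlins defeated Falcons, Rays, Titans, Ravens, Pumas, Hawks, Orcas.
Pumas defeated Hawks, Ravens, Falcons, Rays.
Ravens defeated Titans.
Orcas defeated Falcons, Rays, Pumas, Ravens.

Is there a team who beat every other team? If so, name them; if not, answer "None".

Marlins

Marlins has 7 wins out of 7 opponents — a perfect record.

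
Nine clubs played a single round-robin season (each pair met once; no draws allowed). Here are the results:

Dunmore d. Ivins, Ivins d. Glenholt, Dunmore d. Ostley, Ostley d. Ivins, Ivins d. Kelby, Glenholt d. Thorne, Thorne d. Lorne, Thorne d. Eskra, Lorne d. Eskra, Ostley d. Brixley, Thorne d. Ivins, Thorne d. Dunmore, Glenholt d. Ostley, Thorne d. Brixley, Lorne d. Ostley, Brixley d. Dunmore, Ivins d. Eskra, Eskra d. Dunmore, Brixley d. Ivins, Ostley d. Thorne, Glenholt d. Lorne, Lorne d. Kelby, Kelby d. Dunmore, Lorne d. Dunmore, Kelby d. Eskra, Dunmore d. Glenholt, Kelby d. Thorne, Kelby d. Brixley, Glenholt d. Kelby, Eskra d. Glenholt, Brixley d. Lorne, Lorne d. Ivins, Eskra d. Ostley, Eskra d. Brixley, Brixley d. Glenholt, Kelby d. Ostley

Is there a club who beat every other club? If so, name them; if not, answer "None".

Highest win total is Thorne with 5 (out of 8 possible).
Thorne lost to Glenholt, Kelby, Ostley, so no club went undefeated.

None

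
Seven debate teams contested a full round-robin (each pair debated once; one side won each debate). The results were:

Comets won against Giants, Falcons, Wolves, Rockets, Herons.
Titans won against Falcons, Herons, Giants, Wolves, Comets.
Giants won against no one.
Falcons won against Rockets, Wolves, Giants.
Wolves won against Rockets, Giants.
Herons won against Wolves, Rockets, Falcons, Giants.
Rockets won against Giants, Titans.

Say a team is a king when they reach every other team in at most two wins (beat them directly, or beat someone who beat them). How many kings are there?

Herons cannot reach Comets in two steps.
Comets reaches everyone (king).
Rockets reaches everyone (king).
Titans reaches everyone (king).
Falcons cannot reach Herons, Comets in two steps.
Wolves cannot reach Herons, Comets, Falcons in two steps.
Giants cannot reach Herons, Comets, Rockets, Titans, Falcons, Wolves in two steps.
Kings: Comets, Rockets, Titans — 3.

3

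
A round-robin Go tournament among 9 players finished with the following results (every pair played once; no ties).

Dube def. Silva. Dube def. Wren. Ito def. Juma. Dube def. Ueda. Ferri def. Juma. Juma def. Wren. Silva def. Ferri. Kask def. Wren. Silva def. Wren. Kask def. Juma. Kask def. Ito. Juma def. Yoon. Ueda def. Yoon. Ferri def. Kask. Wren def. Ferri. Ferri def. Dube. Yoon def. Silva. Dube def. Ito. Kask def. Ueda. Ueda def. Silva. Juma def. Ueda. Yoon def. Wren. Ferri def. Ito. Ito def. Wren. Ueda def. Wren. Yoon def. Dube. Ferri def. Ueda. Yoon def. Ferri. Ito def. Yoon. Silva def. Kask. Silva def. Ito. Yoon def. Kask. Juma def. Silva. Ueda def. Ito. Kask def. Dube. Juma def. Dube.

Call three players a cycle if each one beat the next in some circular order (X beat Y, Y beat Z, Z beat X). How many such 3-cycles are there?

23

Win totals: Ferri 5, Wren 1, Kask 5, Dube 4, Silva 4, Juma 5, Ito 3, Ueda 4, Yoon 5.
A player with w wins dominates both others in C(w,2) triples; summing gives 10 + 0 + 10 + 6 + 6 + 10 + 3 + 6 + 10 = 61 transitive triples.
Total triples C(9,3) = 84, so cyclic triples = 84 − 61 = 23.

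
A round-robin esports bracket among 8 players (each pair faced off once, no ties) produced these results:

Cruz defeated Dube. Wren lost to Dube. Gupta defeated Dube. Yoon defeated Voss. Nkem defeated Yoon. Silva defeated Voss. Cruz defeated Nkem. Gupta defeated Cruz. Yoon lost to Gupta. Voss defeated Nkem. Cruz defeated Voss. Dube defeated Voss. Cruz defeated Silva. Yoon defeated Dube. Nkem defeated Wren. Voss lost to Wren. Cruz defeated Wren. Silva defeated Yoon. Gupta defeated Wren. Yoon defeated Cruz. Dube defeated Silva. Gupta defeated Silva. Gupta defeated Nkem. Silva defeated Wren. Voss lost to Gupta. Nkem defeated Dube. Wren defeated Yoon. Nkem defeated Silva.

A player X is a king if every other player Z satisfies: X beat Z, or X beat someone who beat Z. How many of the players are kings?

Voss cannot reach Cruz, Gupta in two steps.
Wren cannot reach Silva, Gupta in two steps.
Silva cannot reach Gupta in two steps.
Nkem cannot reach Gupta in two steps.
Cruz cannot reach Gupta in two steps.
Gupta reaches everyone (king).
Yoon cannot reach Gupta in two steps.
Dube cannot reach Cruz, Gupta in two steps.
Kings: Gupta — 1.

1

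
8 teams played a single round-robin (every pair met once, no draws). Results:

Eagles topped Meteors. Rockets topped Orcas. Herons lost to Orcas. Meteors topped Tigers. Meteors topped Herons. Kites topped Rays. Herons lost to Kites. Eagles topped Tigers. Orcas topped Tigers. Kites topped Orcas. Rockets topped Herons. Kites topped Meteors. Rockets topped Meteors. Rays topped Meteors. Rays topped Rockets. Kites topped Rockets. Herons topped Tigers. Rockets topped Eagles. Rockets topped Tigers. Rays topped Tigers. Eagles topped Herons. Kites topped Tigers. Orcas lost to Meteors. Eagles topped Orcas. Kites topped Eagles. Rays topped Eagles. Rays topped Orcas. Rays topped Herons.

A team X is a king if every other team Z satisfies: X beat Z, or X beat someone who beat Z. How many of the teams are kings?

1

Orcas cannot reach Meteors, Rays, Kites, Rockets, Eagles in two steps.
Tigers cannot reach Orcas, Meteors, Rays, Herons, Kites, Rockets, Eagles in two steps.
Meteors cannot reach Rays, Kites, Rockets, Eagles in two steps.
Rays cannot reach Kites in two steps.
Herons cannot reach Orcas, Meteors, Rays, Kites, Rockets, Eagles in two steps.
Kites reaches everyone (king).
Rockets cannot reach Rays, Kites in two steps.
Eagles cannot reach Rays, Kites, Rockets in two steps.
Kings: Kites — 1.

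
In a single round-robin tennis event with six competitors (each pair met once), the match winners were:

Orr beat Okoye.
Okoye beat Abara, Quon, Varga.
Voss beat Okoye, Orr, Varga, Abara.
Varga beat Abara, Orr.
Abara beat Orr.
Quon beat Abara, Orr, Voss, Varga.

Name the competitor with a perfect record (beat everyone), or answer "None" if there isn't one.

Highest win total is Voss with 4 (out of 5 possible).
Voss lost to Quon, so no competitor went undefeated.

None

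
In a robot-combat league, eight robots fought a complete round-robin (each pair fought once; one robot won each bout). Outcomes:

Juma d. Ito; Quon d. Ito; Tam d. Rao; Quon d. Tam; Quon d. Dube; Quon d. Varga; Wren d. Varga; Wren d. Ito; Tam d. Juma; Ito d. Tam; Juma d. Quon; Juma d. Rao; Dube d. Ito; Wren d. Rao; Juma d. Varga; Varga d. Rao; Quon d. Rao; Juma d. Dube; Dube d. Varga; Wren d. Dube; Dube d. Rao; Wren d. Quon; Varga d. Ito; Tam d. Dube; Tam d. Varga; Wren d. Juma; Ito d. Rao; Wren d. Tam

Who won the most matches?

Wren

Win totals: Dube 3, Ito 2, Rao 0, Tam 4, Wren 7, Juma 5, Varga 2, Quon 5.
Wren leads with 7 wins (next highest: 5).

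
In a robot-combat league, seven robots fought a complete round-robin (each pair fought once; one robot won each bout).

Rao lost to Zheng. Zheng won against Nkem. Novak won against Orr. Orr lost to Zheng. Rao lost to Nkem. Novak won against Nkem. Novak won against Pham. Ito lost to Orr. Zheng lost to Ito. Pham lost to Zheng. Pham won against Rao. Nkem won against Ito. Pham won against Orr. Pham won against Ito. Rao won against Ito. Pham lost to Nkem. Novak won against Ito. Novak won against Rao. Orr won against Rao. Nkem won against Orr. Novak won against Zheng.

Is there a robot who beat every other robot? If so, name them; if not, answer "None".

Novak has 6 wins out of 6 opponents — a perfect record.

Novak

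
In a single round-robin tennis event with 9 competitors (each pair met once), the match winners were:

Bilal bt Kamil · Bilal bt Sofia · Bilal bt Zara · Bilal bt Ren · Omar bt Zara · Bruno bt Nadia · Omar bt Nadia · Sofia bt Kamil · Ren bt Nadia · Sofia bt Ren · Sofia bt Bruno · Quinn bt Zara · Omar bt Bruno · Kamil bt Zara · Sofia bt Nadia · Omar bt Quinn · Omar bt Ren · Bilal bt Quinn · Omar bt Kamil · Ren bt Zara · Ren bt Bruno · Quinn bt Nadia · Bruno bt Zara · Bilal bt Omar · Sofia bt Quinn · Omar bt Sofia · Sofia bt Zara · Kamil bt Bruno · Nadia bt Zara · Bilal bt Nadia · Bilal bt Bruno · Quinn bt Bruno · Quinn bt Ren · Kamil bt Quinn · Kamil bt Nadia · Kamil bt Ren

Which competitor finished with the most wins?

Win totals: Omar 7, Zara 0, Bruno 2, Ren 3, Quinn 4, Nadia 1, Sofia 6, Kamil 5, Bilal 8.
Bilal leads with 8 wins (next highest: 7).

Bilal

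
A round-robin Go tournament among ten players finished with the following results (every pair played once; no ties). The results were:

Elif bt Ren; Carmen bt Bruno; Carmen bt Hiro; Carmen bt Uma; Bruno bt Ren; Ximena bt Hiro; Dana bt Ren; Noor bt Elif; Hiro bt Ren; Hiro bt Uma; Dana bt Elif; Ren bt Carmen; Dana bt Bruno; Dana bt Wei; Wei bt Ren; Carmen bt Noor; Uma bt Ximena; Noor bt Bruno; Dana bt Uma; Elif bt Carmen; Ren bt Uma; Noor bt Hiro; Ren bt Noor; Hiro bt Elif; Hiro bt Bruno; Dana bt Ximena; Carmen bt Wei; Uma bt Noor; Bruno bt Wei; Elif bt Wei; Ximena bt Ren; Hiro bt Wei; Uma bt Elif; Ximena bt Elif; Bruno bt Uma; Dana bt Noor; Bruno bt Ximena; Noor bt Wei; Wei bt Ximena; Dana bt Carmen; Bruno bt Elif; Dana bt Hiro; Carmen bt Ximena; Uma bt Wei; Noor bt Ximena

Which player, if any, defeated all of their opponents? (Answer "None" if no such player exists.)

Dana has 9 wins out of 9 opponents — a perfect record.

Dana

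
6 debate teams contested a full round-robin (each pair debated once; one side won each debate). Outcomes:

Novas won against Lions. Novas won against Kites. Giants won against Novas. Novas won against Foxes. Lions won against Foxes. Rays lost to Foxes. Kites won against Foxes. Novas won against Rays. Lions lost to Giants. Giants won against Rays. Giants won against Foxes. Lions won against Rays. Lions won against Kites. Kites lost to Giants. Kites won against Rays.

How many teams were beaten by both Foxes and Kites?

Foxes beat: Rays.
Kites beat: Rays, Foxes.
Both beat: Rays — 1.

1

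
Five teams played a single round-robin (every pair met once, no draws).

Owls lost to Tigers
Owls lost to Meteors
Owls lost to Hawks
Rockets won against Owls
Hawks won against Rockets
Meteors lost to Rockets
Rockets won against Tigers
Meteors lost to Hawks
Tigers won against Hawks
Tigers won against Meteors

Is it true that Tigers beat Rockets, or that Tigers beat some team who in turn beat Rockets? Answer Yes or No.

Yes

Tigers did not beat Rockets directly.
Tigers beat Owls, Meteors, Hawks. Of those, Hawks beat Rockets.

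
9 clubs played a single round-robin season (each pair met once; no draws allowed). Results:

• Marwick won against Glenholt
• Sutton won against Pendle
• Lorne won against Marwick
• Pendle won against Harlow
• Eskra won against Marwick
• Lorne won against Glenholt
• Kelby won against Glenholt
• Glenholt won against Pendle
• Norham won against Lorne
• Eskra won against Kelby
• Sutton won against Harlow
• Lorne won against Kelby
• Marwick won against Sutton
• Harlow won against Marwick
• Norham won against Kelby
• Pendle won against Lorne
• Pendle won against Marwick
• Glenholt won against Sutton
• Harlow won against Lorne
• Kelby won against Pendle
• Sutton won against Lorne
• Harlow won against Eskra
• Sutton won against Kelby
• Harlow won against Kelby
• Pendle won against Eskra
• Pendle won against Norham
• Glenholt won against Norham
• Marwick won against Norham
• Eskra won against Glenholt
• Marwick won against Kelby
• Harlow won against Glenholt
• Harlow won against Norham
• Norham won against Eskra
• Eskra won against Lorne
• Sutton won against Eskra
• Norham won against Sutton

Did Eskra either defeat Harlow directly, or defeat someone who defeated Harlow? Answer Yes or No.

No

Eskra did not beat Harlow directly.
Eskra beat Glenholt, Lorne, Marwick, Kelby, but each of them lost to Harlow. No two-step path.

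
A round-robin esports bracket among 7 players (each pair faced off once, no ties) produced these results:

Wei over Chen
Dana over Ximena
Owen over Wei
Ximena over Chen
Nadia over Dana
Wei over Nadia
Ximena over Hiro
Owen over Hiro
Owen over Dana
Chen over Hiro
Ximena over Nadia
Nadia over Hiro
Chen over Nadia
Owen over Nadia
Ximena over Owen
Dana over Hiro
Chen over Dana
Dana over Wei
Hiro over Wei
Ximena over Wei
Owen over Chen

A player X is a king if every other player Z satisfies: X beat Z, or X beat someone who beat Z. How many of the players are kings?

Hiro cannot reach Dana, Owen, Ximena in two steps.
Dana reaches everyone (king).
Nadia cannot reach Owen, Chen in two steps.
Wei cannot reach Owen, Ximena in two steps.
Owen reaches everyone (king).
Ximena reaches everyone (king).
Chen cannot reach Owen in two steps.
Kings: Dana, Owen, Ximena — 3.

3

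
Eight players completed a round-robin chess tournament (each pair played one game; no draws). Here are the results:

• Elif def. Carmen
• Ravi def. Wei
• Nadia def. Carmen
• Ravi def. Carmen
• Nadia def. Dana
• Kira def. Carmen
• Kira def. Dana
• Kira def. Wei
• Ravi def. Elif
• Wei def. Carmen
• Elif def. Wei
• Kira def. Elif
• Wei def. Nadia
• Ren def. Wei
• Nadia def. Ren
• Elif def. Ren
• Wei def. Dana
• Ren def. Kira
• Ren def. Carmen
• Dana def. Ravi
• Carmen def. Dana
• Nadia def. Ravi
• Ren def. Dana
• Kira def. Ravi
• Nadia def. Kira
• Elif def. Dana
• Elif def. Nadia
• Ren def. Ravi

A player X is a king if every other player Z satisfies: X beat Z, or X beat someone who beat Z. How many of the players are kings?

Dana cannot reach Kira, Ren, Nadia in two steps.
Wei cannot reach Elif in two steps.
Ravi cannot reach Kira in two steps.
Carmen cannot reach Wei, Kira, Ren, Nadia, Elif in two steps.
Kira reaches everyone (king).
Ren reaches everyone (king).
Nadia reaches everyone (king).
Elif reaches everyone (king).
Kings: Kira, Ren, Nadia, Elif — 4.

4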